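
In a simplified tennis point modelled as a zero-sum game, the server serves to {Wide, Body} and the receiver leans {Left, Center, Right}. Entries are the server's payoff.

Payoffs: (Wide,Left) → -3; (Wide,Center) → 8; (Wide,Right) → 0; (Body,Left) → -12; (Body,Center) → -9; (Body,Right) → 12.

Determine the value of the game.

-3

Row minima: Wide → -3, Body → -12; maximin = -3.
Column maxima: Left → -3, Center → 8, Right → 12; minimax = -3.
Since maximin = minimax = -3, there is a saddle point and the value is -3.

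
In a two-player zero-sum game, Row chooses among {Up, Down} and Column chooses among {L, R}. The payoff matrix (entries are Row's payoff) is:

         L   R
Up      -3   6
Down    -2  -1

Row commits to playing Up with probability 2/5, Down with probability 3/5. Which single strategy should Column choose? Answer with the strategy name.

If Column plays L, Row's expected payoff is (2/5)·(-3) + (3/5)·(-2) = -12/5.
If Column plays R, Row's expected payoff is (2/5)·6 + (3/5)·(-1) = 9/5.
Column minimizes Row's payoff; the smallest is -12/5, so the best response is L.

L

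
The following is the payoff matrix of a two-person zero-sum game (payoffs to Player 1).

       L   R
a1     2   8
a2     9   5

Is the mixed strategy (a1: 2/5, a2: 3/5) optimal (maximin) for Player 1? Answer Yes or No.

Against L this mix gives (2/5)·2 + (3/5)·9 = 31/5.
Against R this mix gives (2/5)·8 + (3/5)·5 = 31/5.
All of Player 2's active replies (L, R) yield 31/5, and no column does worse for Player 1. The mix makes Player 2 indifferent and guarantees 31/5, so it is optimal.

Yes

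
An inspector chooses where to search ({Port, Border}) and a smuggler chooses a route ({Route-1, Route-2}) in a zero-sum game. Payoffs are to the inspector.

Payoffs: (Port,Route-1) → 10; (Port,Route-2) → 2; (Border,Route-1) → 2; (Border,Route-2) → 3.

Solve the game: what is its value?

Row minima: Port → 2, Border → 2; maximin = 2.
Column maxima: Route-1 → 10, Route-2 → 3; minimax = 3.
2 ≠ 3, so there is no saddle point; optimal play is mixed.
Let the inspector play Port with probability p. Expected payoff against Route-1: 10p + 2(1−p) = 8p + 2; against Route-2: 2p + 3(1−p) = −p + 3.
Setting these equal: 8p + 2 = −p + 3 ⇒ 9p = 1 ⇒ p = 1/9, and the value is (8)·(1/9) + 2 = 26/9.
For the smuggler: with q = P(Route-1), equating Port's and Border's payoffs gives 8q + 2 = −q + 3 ⇒ q = 1/9.

26/9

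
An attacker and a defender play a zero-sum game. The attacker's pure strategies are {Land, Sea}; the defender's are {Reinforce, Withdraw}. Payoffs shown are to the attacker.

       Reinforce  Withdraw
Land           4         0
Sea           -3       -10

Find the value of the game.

Row minima: Land → 0, Sea → -10; maximin = 0.
Column maxima: Reinforce → 4, Withdraw → 0; minimax = 0.
Since maximin = minimax = 0, there is a saddle point and the value is 0.

0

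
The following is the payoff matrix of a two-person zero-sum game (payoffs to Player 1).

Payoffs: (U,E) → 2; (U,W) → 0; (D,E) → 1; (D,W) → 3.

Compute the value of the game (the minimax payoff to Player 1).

Row minima: U → 0, D → 1; maximin = 1.
Column maxima: E → 2, W → 3; minimax = 2.
1 ≠ 2, so there is no saddle point; optimal play is mixed.
Let Player 1 play U with probability p. Expected payoff against E: 2p + 1(1−p) = p + 1; against W: 0p + 3(1−p) = −3p + 3.
Setting these equal: p + 1 = −3p + 3 ⇒ 4p = 2 ⇒ p = 1/2, and the value is (1)·(1/2) + 1 = 3/2.
For Player 2: with q = P(E), equating U's and D's payoffs gives 2q = −2q + 3 ⇒ q = 3/4.

3/2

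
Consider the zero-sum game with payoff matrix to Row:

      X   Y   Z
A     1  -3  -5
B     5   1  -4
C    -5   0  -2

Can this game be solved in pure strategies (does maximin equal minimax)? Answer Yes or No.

Row minima: A → -5, B → -4, C → -5; maximin = -4.
Column maxima: X → 5, Y → 1, Z → -2; minimax = -2.
-4 ≠ -2, so no pure-strategy equilibrium exists.

No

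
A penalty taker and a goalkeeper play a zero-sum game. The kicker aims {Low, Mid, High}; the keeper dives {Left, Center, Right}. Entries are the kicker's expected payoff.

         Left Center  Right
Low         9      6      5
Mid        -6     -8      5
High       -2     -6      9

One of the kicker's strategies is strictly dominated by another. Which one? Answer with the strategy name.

High gives a strictly higher payoff than Mid against every column: -2 > -6, -6 > -8, 9 > 5.
So Mid is strictly dominated and the kicker never plays it.

Mid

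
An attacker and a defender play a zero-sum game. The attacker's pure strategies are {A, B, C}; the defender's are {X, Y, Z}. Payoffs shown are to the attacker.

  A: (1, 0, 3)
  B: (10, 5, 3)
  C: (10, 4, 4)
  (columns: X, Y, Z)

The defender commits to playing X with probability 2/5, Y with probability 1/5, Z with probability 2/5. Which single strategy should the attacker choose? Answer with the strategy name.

C

Expected payoff of A: (2/5)·1 + (1/5)·0 + (2/5)·3 = 8/5.
Expected payoff of B: (2/5)·10 + (1/5)·5 + (2/5)·3 = 31/5.
Expected payoff of C: (2/5)·10 + (1/5)·4 + (2/5)·4 = 32/5.
The largest is 32/5, so the attacker's best response is C.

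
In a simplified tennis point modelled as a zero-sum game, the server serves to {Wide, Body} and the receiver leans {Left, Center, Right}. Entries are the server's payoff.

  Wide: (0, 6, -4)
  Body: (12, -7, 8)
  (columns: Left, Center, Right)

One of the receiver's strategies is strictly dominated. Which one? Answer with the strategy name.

Right holds the server's payoff strictly below Left in every row: -4 < 0, 8 < 12.
So Left is strictly dominated for the receiver.

Left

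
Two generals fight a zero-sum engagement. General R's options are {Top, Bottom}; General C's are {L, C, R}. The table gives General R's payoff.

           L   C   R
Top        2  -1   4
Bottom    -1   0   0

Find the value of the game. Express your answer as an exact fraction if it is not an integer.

-1/4

Row minima: Top → -1, Bottom → -1; maximin = -1.
Column maxima: L → 2, C → 0, R → 4; minimax = 0.
-1 ≠ 0, so there is no saddle point; optimal play is mixed.
R is strictly dominated by L (it gives General R strictly more in every row), so General C never plays it.
On the remaining 2×2 (Top, Bottom vs L, C):
Let General R play Top with probability p. Expected payoff against L: 2p + (-1)(1−p) = 3p − 1; against C: (-1)p + 0(1−p) = −p.
Setting these equal: 3p − 1 = −p ⇒ 4p = 1 ⇒ p = 1/4, and the value is (3)·(1/4) − 1 = -1/4.
For General C: with q = P(L), equating Top's and Bottom's payoffs gives 3q − 1 = −q ⇒ q = 1/4.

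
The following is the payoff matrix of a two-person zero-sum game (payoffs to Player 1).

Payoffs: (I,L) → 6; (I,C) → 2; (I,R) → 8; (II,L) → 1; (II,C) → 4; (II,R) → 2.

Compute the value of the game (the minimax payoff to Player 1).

22/7

Row minima: I → 2, II → 1; maximin = 2.
Column maxima: L → 6, C → 4, R → 8; minimax = 4.
2 ≠ 4, so there is no saddle point; optimal play is mixed.
R is strictly dominated by L (it gives Player 1 strictly more in every row), so Player 2 never plays it.
On the remaining 2×2 (I, II vs L, C):
Let Player 1 play I with probability p. Expected payoff against L: 6p + 1(1−p) = 5p + 1; against C: 2p + 4(1−p) = −2p + 4.
Setting these equal: 5p + 1 = −2p + 4 ⇒ 7p = 3 ⇒ p = 3/7, and the value is (5)·(3/7) + 1 = 22/7.
For Player 2: with q = P(L), equating I's and II's payoffs gives 4q + 2 = −3q + 4 ⇒ q = 2/7.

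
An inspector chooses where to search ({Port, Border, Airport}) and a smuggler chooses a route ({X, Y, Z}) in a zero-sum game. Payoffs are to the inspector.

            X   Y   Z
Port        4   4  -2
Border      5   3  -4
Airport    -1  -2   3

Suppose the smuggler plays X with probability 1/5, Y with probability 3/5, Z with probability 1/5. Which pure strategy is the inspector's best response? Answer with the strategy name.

Port

Expected payoff of Port: (1/5)·4 + (3/5)·4 + (1/5)·(-2) = 14/5.
Expected payoff of Border: (1/5)·5 + (3/5)·3 + (1/5)·(-4) = 2.
Expected payoff of Airport: (1/5)·(-1) + (3/5)·(-2) + (1/5)·3 = -4/5.
The largest is 14/5, so the inspector's best response is Port.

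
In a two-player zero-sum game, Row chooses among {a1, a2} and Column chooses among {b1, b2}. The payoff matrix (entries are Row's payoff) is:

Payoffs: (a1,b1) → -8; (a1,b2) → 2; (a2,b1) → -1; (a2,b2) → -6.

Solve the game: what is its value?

-10/3

Row minima: a1 → -8, a2 → -6; maximin = -6.
Column maxima: b1 → -1, b2 → 2; minimax = -1.
-6 ≠ -1, so there is no saddle point; optimal play is mixed.
Let Row play a1 with probability p. Expected payoff against b1: (-8)p + (-1)(1−p) = −7p − 1; against b2: 2p + (-6)(1−p) = 8p − 6.
Setting these equal: −7p − 1 = 8p − 6 ⇒ −15p = -5 ⇒ p = 1/3, and the value is (-7)·(1/3) − 1 = -10/3.
For Column: with q = P(b1), equating a1's and a2's payoffs gives −10q + 2 = 5q − 6 ⇒ q = 8/15.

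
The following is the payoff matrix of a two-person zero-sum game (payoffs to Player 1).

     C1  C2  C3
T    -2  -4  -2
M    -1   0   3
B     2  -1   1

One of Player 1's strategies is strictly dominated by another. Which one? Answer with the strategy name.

M gives a strictly higher payoff than T against every column: -1 > -2, 0 > -4, 3 > -2.
So T is strictly dominated and Player 1 never plays it.

T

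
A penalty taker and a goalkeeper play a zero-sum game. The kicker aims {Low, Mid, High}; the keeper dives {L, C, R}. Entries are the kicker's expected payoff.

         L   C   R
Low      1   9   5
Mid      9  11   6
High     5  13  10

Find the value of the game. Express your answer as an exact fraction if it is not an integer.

15/2

Row minima: Low → 1, Mid → 6, High → 5; maximin = 6.
Column maxima: L → 9, C → 13, R → 10; minimax = 9.
6 ≠ 9, so there is no saddle point; optimal play is mixed.
Low is strictly dominated by Mid, so the kicker never plays it.
C is strictly dominated by L (it gives the kicker strictly more in every row), so the keeper never plays it.
On the remaining 2×2 (Mid, High vs L, R):
Let the kicker play Mid with probability p. Expected payoff against L: 9p + 5(1−p) = 4p + 5; against R: 6p + 10(1−p) = −4p + 10.
Setting these equal: 4p + 5 = −4p + 10 ⇒ 8p = 5 ⇒ p = 5/8, and the value is (4)·(5/8) + 5 = 15/2.
For the keeper: with q = P(L), equating Mid's and High's payoffs gives 3q + 6 = −5q + 10 ⇒ q = 1/2.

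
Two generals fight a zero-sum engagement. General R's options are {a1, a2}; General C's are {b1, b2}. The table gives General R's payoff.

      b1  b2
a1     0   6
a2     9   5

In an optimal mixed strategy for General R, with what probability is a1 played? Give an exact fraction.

Row minima: a1 → 0, a2 → 5; maximin = 5.
Column maxima: b1 → 9, b2 → 6; minimax = 6.
5 ≠ 6, so there is no saddle point; optimal play is mixed.
Let General R play a1 with probability p. Expected payoff against b1: 0p + 9(1−p) = −9p + 9; against b2: 6p + 5(1−p) = p + 5.
Setting these equal: −9p + 9 = p + 5 ⇒ −10p = -4 ⇒ p = 2/5, and the value is (-9)·(2/5) + 9 = 27/5.
For General C: with q = P(b1), equating a1's and a2's payoffs gives −6q + 6 = 4q + 5 ⇒ q = 1/10.

2/5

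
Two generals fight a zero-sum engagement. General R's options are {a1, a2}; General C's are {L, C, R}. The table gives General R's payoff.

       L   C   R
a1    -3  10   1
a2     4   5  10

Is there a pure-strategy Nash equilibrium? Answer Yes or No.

Yes

Row minima: a1 → -3, a2 → 4; maximin = 4.
Column maxima: L → 4, C → 10, R → 10; minimax = 4.
maximin = minimax = 4, so a saddle point exists.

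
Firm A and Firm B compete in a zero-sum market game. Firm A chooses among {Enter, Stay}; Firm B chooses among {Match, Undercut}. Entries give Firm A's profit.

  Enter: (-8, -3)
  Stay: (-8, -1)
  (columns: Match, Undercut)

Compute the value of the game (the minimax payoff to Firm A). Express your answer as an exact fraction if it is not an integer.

-8

Row minima: Enter → -8, Stay → -8; maximin = -8.
Column maxima: Match → -8, Undercut → -1; minimax = -8.
Since maximin = minimax = -8, there is a saddle point and the value is -8.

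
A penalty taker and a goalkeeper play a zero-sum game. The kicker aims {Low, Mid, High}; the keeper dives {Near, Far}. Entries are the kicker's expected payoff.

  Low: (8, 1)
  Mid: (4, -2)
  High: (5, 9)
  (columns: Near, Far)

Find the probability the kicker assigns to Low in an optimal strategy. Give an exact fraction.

Row minima: Low → 1, Mid → -2, High → 5; maximin = 5.
Column maxima: Near → 8, Far → 9; minimax = 8.
5 ≠ 8, so there is no saddle point; optimal play is mixed.
Mid is strictly dominated by Low, so the kicker never plays it.
On the remaining 2×2 (Low, High vs Near, Far):
Let the kicker play Low with probability p. Expected payoff against Near: 8p + 5(1−p) = 3p + 5; against Far: 1p + 9(1−p) = −8p + 9.
Setting these equal: 3p + 5 = −8p + 9 ⇒ 11p = 4 ⇒ p = 4/11, and the value is (3)·(4/11) + 5 = 67/11.
For the keeper: with q = P(Near), equating Low's and High's payoffs gives 7q + 1 = −4q + 9 ⇒ q = 8/11.

4/11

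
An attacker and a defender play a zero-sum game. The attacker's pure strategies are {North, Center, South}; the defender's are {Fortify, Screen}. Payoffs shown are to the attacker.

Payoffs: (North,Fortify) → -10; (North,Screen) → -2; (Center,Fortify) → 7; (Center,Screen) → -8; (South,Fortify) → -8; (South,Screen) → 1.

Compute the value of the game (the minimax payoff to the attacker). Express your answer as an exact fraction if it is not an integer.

-19/8

Row minima: North → -10, Center → -8, South → -8; maximin = -8.
Column maxima: Fortify → 7, Screen → 1; minimax = 1.
-8 ≠ 1, so there is no saddle point; optimal play is mixed.
North is strictly dominated by South, so the attacker never plays it.
On the remaining 2×2 (Center, South vs Fortify, Screen):
Let the attacker play Center with probability p. Expected payoff against Fortify: 7p + (-8)(1−p) = 15p − 8; against Screen: (-8)p + 1(1−p) = −9p + 1.
Setting these equal: 15p − 8 = −9p + 1 ⇒ 24p = 9 ⇒ p = 3/8, and the value is (15)·(3/8) − 8 = -19/8.
For the defender: with q = P(Fortify), equating Center's and South's payoffs gives 15q − 8 = −9q + 1 ⇒ q = 3/8.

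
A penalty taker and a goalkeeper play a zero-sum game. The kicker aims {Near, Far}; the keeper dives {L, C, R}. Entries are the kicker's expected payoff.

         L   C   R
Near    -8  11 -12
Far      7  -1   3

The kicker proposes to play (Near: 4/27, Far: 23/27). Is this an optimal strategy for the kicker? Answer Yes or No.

Against L this mix gives (4/27)·(-8) + (23/27)·7 = 43/9.
Against C this mix gives (4/27)·11 + (23/27)·(-1) = 7/9.
Against R this mix gives (4/27)·(-12) + (23/27)·3 = 7/9.
All of the keeper's active replies (C, R) yield 7/9, and no column does worse for the kicker. The mix makes the keeper indifferent and guarantees 7/9, so it is optimal.

Yes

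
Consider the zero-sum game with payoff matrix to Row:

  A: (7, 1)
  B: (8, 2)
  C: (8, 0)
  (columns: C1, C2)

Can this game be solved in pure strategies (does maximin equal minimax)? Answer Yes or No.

Yes

Row minima: A → 1, B → 2, C → 0; maximin = 2.
Column maxima: C1 → 8, C2 → 2; minimax = 2.
maximin = minimax = 2, so a saddle point exists.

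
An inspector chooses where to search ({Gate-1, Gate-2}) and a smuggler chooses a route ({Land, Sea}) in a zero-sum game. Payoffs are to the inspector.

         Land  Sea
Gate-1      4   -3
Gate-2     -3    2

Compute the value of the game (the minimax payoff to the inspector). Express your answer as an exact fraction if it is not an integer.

-1/12

Row minima: Gate-1 → -3, Gate-2 → -3; maximin = -3.
Column maxima: Land → 4, Sea → 2; minimax = 2.
-3 ≠ 2, so there is no saddle point; optimal play is mixed.
Let the inspector play Gate-1 with probability p. Expected payoff against Land: 4p + (-3)(1−p) = 7p − 3; against Sea: (-3)p + 2(1−p) = −5p + 2.
Setting these equal: 7p − 3 = −5p + 2 ⇒ 12p = 5 ⇒ p = 5/12, and the value is (7)·(5/12) − 3 = -1/12.
For the smuggler: with q = P(Land), equating Gate-1's and Gate-2's payoffs gives 7q − 3 = −5q + 2 ⇒ q = 5/12.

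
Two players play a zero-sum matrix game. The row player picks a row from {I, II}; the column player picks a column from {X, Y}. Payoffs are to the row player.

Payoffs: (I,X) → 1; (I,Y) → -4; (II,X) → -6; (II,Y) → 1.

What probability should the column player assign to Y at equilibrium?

7/12

Row minima: I → -4, II → -6; maximin = -4.
Column maxima: X → 1, Y → 1; minimax = 1.
-4 ≠ 1, so there is no saddle point; optimal play is mixed.
Let the row player play I with probability p. Expected payoff against X: 1p + (-6)(1−p) = 7p − 6; against Y: (-4)p + 1(1−p) = −5p + 1.
Setting these equal: 7p − 6 = −5p + 1 ⇒ 12p = 7 ⇒ p = 7/12, and the value is (7)·(7/12) − 6 = -23/12.
For the column player: with q = P(X), equating I's and II's payoffs gives 5q − 4 = −7q + 1 ⇒ q = 5/12.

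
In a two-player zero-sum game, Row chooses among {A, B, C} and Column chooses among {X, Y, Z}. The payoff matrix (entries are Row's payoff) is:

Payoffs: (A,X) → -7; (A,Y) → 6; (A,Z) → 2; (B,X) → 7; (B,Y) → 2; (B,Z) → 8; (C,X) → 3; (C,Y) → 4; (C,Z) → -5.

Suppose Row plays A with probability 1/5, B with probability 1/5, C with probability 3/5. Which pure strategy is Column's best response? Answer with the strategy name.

If Column plays X, Row's expected payoff is (1/5)·(-7) + (1/5)·7 + (3/5)·3 = 9/5.
If Column plays Y, Row's expected payoff is (1/5)·6 + (1/5)·2 + (3/5)·4 = 4.
If Column plays Z, Row's expected payoff is (1/5)·2 + (1/5)·8 + (3/5)·(-5) = -1.
Column minimizes Row's payoff; the smallest is -1, so the best response is Z.

Z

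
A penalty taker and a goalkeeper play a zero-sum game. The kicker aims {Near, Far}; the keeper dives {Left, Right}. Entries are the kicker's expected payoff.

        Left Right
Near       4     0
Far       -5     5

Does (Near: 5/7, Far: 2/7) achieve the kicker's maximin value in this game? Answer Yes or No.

Yes

Against Left this mix gives (5/7)·4 + (2/7)·(-5) = 10/7.
Against Right this mix gives (5/7)·0 + (2/7)·5 = 10/7.
All of the keeper's active replies (Left, Right) yield 10/7, and no column does worse for the kicker. The mix makes the keeper indifferent and guarantees 10/7, so it is optimal.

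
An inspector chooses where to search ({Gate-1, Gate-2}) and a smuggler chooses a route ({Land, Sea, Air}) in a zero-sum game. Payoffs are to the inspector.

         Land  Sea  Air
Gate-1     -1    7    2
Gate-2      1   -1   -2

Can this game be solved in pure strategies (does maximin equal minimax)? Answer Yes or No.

No

Row minima: Gate-1 → -1, Gate-2 → -2; maximin = -1.
Column maxima: Land → 1, Sea → 7, Air → 2; minimax = 1.
-1 ≠ 1, so no pure-strategy equilibrium exists.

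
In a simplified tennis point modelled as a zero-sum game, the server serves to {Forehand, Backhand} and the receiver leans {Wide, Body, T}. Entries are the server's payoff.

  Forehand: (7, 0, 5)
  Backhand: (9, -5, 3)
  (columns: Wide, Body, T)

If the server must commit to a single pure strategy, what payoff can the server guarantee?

Row minima: Forehand → 0, Backhand → -5.
The best of these is 0.

0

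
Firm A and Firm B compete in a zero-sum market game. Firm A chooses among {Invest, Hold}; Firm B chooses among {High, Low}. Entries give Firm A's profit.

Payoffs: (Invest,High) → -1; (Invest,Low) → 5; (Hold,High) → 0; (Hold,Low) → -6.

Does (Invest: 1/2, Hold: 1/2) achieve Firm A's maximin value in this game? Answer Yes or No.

Against High this mix gives (1/2)·(-1) + (1/2)·0 = -1/2.
Against Low this mix gives (1/2)·5 + (1/2)·(-6) = -1/2.
All of Firm B's active replies (High, Low) yield -1/2, and no column does worse for Firm A. The mix makes Firm B indifferent and guarantees -1/2, so it is optimal.

Yes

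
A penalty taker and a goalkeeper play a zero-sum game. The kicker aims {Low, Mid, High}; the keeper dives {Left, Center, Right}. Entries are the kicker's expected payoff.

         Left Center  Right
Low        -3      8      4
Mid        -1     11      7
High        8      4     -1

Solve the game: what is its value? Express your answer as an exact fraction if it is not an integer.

55/17

Row minima: Low → -3, Mid → -1, High → -1; maximin = -1.
Column maxima: Left → 8, Center → 11, Right → 7; minimax = 7.
-1 ≠ 7, so there is no saddle point; optimal play is mixed.
Low is strictly dominated by Mid, so the kicker never plays it.
Center is strictly dominated by Right (it gives the kicker strictly more in every row), so the keeper never plays it.
On the remaining 2×2 (Mid, High vs Left, Right):
Let the kicker play Mid with probability p. Expected payoff against Left: (-1)p + 8(1−p) = −9p + 8; against Right: 7p + (-1)(1−p) = 8p − 1.
Setting these equal: −9p + 8 = 8p − 1 ⇒ −17p = -9 ⇒ p = 9/17, and the value is (-9)·(9/17) + 8 = 55/17.
For the keeper: with q = P(Left), equating Mid's and High's payoffs gives −8q + 7 = 9q − 1 ⇒ q = 8/17.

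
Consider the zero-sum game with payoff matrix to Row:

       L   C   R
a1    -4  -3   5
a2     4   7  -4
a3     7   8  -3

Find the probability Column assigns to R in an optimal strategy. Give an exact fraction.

Row minima: a1 → -4, a2 → -4, a3 → -3; maximin = -3.
Column maxima: L → 7, C → 8, R → 5; minimax = 5.
-3 ≠ 5, so there is no saddle point; optimal play is mixed.
a2 is strictly dominated by a3, so Row never plays it.
C is strictly dominated by L (it gives Row strictly more in every row), so Column never plays it.
On the remaining 2×2 (a1, a3 vs L, R):
Let Row play a1 with probability p. Expected payoff against L: (-4)p + 7(1−p) = −11p + 7; against R: 5p + (-3)(1−p) = 8p − 3.
Setting these equal: −11p + 7 = 8p − 3 ⇒ −19p = -10 ⇒ p = 10/19, and the value is (-11)·(10/19) + 7 = 23/19.
For Column: with q = P(L), equating a1's and a3's payoffs gives −9q + 5 = 10q − 3 ⇒ q = 8/19.

11/19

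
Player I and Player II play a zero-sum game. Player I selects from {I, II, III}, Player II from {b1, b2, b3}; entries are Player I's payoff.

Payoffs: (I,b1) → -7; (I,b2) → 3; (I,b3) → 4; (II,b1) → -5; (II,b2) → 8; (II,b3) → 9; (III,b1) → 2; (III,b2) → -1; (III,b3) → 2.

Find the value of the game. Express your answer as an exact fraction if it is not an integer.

11/16

Row minima: I → -7, II → -5, III → -1; maximin = -1.
Column maxima: b1 → 2, b2 → 8, b3 → 9; minimax = 2.
-1 ≠ 2, so there is no saddle point; optimal play is mixed.
I is strictly dominated by II, so Player I never plays it.
b3 is strictly dominated by b2 (it gives Player I strictly more in every row), so Player II never plays it.
On the remaining 2×2 (II, III vs b1, b2):
Let Player I play II with probability p. Expected payoff against b1: (-5)p + 2(1−p) = −7p + 2; against b2: 8p + (-1)(1−p) = 9p − 1.
Setting these equal: −7p + 2 = 9p − 1 ⇒ −16p = -3 ⇒ p = 3/16, and the value is (-7)·(3/16) + 2 = 11/16.
For Player II: with q = P(b1), equating II's and III's payoffs gives −13q + 8 = 3q − 1 ⇒ q = 9/16.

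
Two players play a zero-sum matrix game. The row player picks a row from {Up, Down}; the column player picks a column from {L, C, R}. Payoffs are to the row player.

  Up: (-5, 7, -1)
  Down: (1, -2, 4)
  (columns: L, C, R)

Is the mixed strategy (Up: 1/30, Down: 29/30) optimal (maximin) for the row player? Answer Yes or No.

Against L this mix gives (1/30)·(-5) + (29/30)·1 = 4/5.
Against C this mix gives (1/30)·7 + (29/30)·(-2) = -17/10.
Against R this mix gives (1/30)·(-1) + (29/30)·4 = 23/6.
The column player will play C, holding the row player to -17/10. Shifting weight toward the row that does better against C would raise this floor (the equalizing mix achieves -1/5 against both C and L), so the proposed strategy is not optimal.

No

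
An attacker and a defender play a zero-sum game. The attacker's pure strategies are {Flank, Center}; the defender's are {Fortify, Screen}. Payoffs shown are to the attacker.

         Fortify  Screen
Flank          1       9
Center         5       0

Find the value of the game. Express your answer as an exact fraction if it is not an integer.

45/13

Row minima: Flank → 1, Center → 0; maximin = 1.
Column maxima: Fortify → 5, Screen → 9; minimax = 5.
1 ≠ 5, so there is no saddle point; optimal play is mixed.
Let the attacker play Flank with probability p. Expected payoff against Fortify: 1p + 5(1−p) = −4p + 5; against Screen: 9p + 0(1−p) = 9p.
Setting these equal: −4p + 5 = 9p ⇒ −13p = -5 ⇒ p = 5/13, and the value is (-4)·(5/13) + 5 = 45/13.
For the defender: with q = P(Fortify), equating Flank's and Center's payoffs gives −8q + 9 = 5q ⇒ q = 9/13.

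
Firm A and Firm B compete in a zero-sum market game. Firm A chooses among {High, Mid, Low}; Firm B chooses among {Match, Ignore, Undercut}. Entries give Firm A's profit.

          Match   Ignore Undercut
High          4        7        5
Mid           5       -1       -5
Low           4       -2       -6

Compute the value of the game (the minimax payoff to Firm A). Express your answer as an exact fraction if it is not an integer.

Row minima: High → 4, Mid → -5, Low → -6; maximin = 4.
Column maxima: Match → 5, Ignore → 7, Undercut → 5; minimax = 5.
4 ≠ 5, so there is no saddle point; optimal play is mixed.
Low is strictly dominated by Mid, so Firm A never plays it.
Ignore is strictly dominated by Undercut (it gives Firm A strictly more in every row), so Firm B never plays it.
On the remaining 2×2 (High, Mid vs Match, Undercut):
Let Firm A play High with probability p. Expected payoff against Match: 4p + 5(1−p) = −p + 5; against Undercut: 5p + (-5)(1−p) = 10p − 5.
Setting these equal: −p + 5 = 10p − 5 ⇒ −11p = -10 ⇒ p = 10/11, and the value is (-1)·(10/11) + 5 = 45/11.
For Firm B: with q = P(Match), equating High's and Mid's payoffs gives −q + 5 = 10q − 5 ⇒ q = 10/11.

45/11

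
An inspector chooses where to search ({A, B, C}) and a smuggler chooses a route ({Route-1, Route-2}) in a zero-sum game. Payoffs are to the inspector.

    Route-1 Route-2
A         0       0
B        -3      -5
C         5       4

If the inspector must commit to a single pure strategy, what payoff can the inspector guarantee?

Row minima: A → 0, B → -5, C → 4.
The best of these is 4.

4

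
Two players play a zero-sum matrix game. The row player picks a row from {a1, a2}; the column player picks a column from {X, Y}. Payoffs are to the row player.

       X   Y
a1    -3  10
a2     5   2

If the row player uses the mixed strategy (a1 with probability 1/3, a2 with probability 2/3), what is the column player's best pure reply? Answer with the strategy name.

If the column player plays X, the row player's expected payoff is (1/3)·(-3) + (2/3)·5 = 7/3.
If the column player plays Y, the row player's expected payoff is (1/3)·10 + (2/3)·2 = 14/3.
The column player minimizes the row player's payoff; the smallest is 7/3, so the best response is X.

X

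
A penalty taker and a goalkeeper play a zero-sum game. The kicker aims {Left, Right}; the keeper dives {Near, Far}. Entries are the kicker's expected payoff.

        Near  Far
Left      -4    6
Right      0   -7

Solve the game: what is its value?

Row minima: Left → -4, Right → -7; maximin = -4.
Column maxima: Near → 0, Far → 6; minimax = 0.
-4 ≠ 0, so there is no saddle point; optimal play is mixed.
Let the kicker play Left with probability p. Expected payoff against Near: (-4)p + 0(1−p) = −4p; against Far: 6p + (-7)(1−p) = 13p − 7.
Setting these equal: −4p = 13p − 7 ⇒ −17p = -7 ⇒ p = 7/17, and the value is (-4)·(7/17) = -28/17.
For the keeper: with q = P(Near), equating Left's and Right's payoffs gives −10q + 6 = 7q − 7 ⇒ q = 13/17.

-28/17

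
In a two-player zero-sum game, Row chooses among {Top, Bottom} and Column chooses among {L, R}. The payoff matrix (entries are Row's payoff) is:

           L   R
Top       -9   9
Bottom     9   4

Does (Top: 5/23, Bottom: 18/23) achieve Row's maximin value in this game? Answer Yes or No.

Against L this mix gives (5/23)·(-9) + (18/23)·9 = 117/23.
Against R this mix gives (5/23)·9 + (18/23)·4 = 117/23.
All of Column's active replies (L, R) yield 117/23, and no column does worse for Row. The mix makes Column indifferent and guarantees 117/23, so it is optimal.

Yes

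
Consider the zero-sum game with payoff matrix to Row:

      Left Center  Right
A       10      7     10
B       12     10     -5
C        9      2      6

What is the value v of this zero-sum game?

Row minima: A → 7, B → -5, C → 2; maximin = 7.
Column maxima: Left → 12, Center → 10, Right → 10; minimax = 10.
7 ≠ 10, so there is no saddle point; optimal play is mixed.
C is strictly dominated by A, so Row never plays it.
Left is strictly dominated by Center (it gives Row strictly more in every row), so Column never plays it.
On the remaining 2×2 (A, B vs Center, Right):
Let Row play A with probability p. Expected payoff against Center: 7p + 10(1−p) = −3p + 10; against Right: 10p + (-5)(1−p) = 15p − 5.
Setting these equal: −3p + 10 = 15p − 5 ⇒ −18p = -15 ⇒ p = 5/6, and the value is (-3)·(5/6) + 10 = 15/2.
For Column: with q = P(Center), equating A's and B's payoffs gives −3q + 10 = 15q − 5 ⇒ q = 5/6.

15/2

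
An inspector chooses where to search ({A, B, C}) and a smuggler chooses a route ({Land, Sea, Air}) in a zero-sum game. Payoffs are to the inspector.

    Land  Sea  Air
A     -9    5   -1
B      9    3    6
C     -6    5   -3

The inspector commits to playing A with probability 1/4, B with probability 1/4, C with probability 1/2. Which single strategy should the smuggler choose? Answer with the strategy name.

Land

If the smuggler plays Land, the inspector's expected payoff is (1/4)·(-9) + (1/4)·9 + (1/2)·(-6) = -3.
If the smuggler plays Sea, the inspector's expected payoff is (1/4)·5 + (1/4)·3 + (1/2)·5 = 9/2.
If the smuggler plays Air, the inspector's expected payoff is (1/4)·(-1) + (1/4)·6 + (1/2)·(-3) = -1/4.
The smuggler minimizes the inspector's payoff; the smallest is -3, so the best response is Land.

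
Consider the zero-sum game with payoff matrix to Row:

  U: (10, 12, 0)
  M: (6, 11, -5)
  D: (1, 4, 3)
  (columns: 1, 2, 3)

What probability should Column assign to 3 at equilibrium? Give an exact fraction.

Row minima: U → 0, M → -5, D → 1; maximin = 1.
Column maxima: 1 → 10, 2 → 12, 3 → 3; minimax = 3.
1 ≠ 3, so there is no saddle point; optimal play is mixed.
M is strictly dominated by U, so Row never plays it.
2 is strictly dominated by 1 (it gives Row strictly more in every row), so Column never plays it.
On the remaining 2×2 (U, D vs 1, 3):
Let Row play U with probability p. Expected payoff against 1: 10p + 1(1−p) = 9p + 1; against 3: 0p + 3(1−p) = −3p + 3.
Setting these equal: 9p + 1 = −3p + 3 ⇒ 12p = 2 ⇒ p = 1/6, and the value is (9)·(1/6) + 1 = 5/2.
For Column: with q = P(1), equating U's and D's payoffs gives 10q = −2q + 3 ⇒ q = 1/4.

3/4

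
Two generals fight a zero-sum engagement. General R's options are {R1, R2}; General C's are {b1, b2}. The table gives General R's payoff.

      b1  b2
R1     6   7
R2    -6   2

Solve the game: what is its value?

Row minima: R1 → 6, R2 → -6; maximin = 6.
Column maxima: b1 → 6, b2 → 7; minimax = 6.
Since maximin = minimax = 6, there is a saddle point and the value is 6.

6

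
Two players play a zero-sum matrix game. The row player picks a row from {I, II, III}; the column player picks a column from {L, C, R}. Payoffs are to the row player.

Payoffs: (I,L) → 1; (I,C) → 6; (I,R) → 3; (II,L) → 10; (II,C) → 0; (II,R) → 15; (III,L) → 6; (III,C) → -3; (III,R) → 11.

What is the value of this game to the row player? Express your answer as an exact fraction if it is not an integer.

4

Row minima: I → 1, II → 0, III → -3; maximin = 1.
Column maxima: L → 10, C → 6, R → 15; minimax = 6.
1 ≠ 6, so there is no saddle point; optimal play is mixed.
III is strictly dominated by II, so the row player never plays it.
R is strictly dominated by L (it gives the row player strictly more in every row), so the column player never plays it.
On the remaining 2×2 (I, II vs L, C):
Let the row player play I with probability p. Expected payoff against L: 1p + 10(1−p) = −9p + 10; against C: 6p + 0(1−p) = 6p.
Setting these equal: −9p + 10 = 6p ⇒ −15p = -10 ⇒ p = 2/3, and the value is (-9)·(2/3) + 10 = 4.
For the column player: with q = P(L), equating I's and II's payoffs gives −5q + 6 = 10q ⇒ q = 2/5.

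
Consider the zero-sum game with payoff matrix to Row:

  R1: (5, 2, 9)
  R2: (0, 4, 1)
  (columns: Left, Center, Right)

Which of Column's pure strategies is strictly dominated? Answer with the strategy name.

Left holds Row's payoff strictly below Right in every row: 5 < 9, 0 < 1.
So Right is strictly dominated for Column.

Right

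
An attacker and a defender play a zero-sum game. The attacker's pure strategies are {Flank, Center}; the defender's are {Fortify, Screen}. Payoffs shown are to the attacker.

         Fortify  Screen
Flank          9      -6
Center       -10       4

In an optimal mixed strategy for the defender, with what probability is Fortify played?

10/29

Row minima: Flank → -6, Center → -10; maximin = -6.
Column maxima: Fortify → 9, Screen → 4; minimax = 4.
-6 ≠ 4, so there is no saddle point; optimal play is mixed.
Let the attacker play Flank with probability p. Expected payoff against Fortify: 9p + (-10)(1−p) = 19p − 10; against Screen: (-6)p + 4(1−p) = −10p + 4.
Setting these equal: 19p − 10 = −10p + 4 ⇒ 29p = 14 ⇒ p = 14/29, and the value is (19)·(14/29) − 10 = -24/29.
For the defender: with q = P(Fortify), equating Flank's and Center's payoffs gives 15q − 6 = −14q + 4 ⇒ q = 10/29.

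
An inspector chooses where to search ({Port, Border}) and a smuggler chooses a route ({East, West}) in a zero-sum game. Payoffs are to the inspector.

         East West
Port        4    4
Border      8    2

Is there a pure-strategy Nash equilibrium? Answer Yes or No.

Row minima: Port → 4, Border → 2; maximin = 4.
Column maxima: East → 8, West → 4; minimax = 4.
maximin = minimax = 4, so a saddle point exists.

Yes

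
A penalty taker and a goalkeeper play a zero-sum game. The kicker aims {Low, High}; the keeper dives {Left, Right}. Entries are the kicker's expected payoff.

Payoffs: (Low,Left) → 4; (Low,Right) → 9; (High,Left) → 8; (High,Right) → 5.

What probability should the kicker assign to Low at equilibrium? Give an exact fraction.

3/8

Row minima: Low → 4, High → 5; maximin = 5.
Column maxima: Left → 8, Right → 9; minimax = 8.
5 ≠ 8, so there is no saddle point; optimal play is mixed.
Let the kicker play Low with probability p. Expected payoff against Left: 4p + 8(1−p) = −4p + 8; against Right: 9p + 5(1−p) = 4p + 5.
Setting these equal: −4p + 8 = 4p + 5 ⇒ −8p = -3 ⇒ p = 3/8, and the value is (-4)·(3/8) + 8 = 13/2.
For the keeper: with q = P(Left), equating Low's and High's payoffs gives −5q + 9 = 3q + 5 ⇒ q = 1/2.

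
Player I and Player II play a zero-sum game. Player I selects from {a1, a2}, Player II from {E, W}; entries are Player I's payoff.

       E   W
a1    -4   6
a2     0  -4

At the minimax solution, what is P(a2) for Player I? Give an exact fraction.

5/7

Row minima: a1 → -4, a2 → -4; maximin = -4.
Column maxima: E → 0, W → 6; minimax = 0.
-4 ≠ 0, so there is no saddle point; optimal play is mixed.
Let Player I play a1 with probability p. Expected payoff against E: (-4)p + 0(1−p) = −4p; against W: 6p + (-4)(1−p) = 10p − 4.
Setting these equal: −4p = 10p − 4 ⇒ −14p = -4 ⇒ p = 2/7, and the value is (-4)·(2/7) = -8/7.
For Player II: with q = P(E), equating a1's and a2's payoffs gives −10q + 6 = 4q − 4 ⇒ q = 5/7.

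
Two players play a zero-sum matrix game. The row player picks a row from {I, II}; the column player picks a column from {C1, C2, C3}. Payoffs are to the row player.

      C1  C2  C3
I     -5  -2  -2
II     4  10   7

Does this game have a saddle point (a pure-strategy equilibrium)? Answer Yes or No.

Yes

Row minima: I → -5, II → 4; maximin = 4.
Column maxima: C1 → 4, C2 → 10, C3 → 7; minimax = 4.
maximin = minimax = 4, so a saddle point exists.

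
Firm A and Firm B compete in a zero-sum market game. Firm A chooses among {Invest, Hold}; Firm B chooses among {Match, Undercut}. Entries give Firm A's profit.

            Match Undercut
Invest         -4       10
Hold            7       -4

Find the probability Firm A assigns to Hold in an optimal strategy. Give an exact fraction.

14/25

Row minima: Invest → -4, Hold → -4; maximin = -4.
Column maxima: Match → 7, Undercut → 10; minimax = 7.
-4 ≠ 7, so there is no saddle point; optimal play is mixed.
Let Firm A play Invest with probability p. Expected payoff against Match: (-4)p + 7(1−p) = −11p + 7; against Undercut: 10p + (-4)(1−p) = 14p − 4.
Setting these equal: −11p + 7 = 14p − 4 ⇒ −25p = -11 ⇒ p = 11/25, and the value is (-11)·(11/25) + 7 = 54/25.
For Firm B: with q = P(Match), equating Invest's and Hold's payoffs gives −14q + 10 = 11q − 4 ⇒ q = 14/25.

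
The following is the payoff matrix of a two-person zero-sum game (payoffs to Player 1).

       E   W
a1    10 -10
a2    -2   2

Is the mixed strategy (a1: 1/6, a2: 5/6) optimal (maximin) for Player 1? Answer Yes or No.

Against E this mix gives (1/6)·10 + (5/6)·(-2) = 0.
Against W this mix gives (1/6)·(-10) + (5/6)·2 = 0.
All of Player 2's active replies (E, W) yield 0, and no column does worse for Player 1. The mix makes Player 2 indifferent and guarantees 0, so it is optimal.

Yes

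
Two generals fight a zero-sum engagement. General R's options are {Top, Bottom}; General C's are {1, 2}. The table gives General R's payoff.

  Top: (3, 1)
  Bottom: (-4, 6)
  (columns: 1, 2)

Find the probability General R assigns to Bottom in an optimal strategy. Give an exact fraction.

1/6

Row minima: Top → 1, Bottom → -4; maximin = 1.
Column maxima: 1 → 3, 2 → 6; minimax = 3.
1 ≠ 3, so there is no saddle point; optimal play is mixed.
Let General R play Top with probability p. Expected payoff against 1: 3p + (-4)(1−p) = 7p − 4; against 2: 1p + 6(1−p) = −5p + 6.
Setting these equal: 7p − 4 = −5p + 6 ⇒ 12p = 10 ⇒ p = 5/6, and the value is (7)·(5/6) − 4 = 11/6.
For General C: with q = P(1), equating Top's and Bottom's payoffs gives 2q + 1 = −10q + 6 ⇒ q = 5/12.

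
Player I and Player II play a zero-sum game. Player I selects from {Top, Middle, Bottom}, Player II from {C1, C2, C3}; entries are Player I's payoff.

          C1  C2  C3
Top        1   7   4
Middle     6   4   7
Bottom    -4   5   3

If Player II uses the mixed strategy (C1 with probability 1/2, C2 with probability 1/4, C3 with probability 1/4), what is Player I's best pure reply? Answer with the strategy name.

Middle

Expected payoff of Top: (1/2)·1 + (1/4)·7 + (1/4)·4 = 13/4.
Expected payoff of Middle: (1/2)·6 + (1/4)·4 + (1/4)·7 = 23/4.
Expected payoff of Bottom: (1/2)·(-4) + (1/4)·5 + (1/4)·3 = 0.
The largest is 23/4, so Player I's best response is Middle.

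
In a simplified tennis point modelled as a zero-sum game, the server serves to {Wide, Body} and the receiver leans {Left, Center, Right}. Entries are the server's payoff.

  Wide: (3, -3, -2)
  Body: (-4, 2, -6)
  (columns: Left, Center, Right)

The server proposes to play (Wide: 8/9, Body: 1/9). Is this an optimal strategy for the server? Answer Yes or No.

Yes

Against Left this mix gives (8/9)·3 + (1/9)·(-4) = 20/9.
Against Center this mix gives (8/9)·(-3) + (1/9)·2 = -22/9.
Against Right this mix gives (8/9)·(-2) + (1/9)·(-6) = -22/9.
All of the receiver's active replies (Center, Right) yield -22/9, and no column does worse for the server. The mix makes the receiver indifferent and guarantees -22/9, so it is optimal.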